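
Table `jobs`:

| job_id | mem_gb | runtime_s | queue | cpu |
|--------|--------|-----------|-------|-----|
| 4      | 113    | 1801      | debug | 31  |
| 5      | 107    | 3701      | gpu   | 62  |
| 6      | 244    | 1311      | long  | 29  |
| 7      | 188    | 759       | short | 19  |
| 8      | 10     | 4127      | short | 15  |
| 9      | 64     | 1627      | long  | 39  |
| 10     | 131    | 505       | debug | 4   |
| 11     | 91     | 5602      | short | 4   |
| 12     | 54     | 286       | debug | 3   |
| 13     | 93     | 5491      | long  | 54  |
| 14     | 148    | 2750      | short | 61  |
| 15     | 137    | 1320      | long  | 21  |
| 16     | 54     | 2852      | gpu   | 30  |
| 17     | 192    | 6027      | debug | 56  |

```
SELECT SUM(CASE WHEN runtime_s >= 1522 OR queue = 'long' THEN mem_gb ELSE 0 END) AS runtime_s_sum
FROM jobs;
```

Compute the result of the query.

1253

job_id=4: ✓ → 113
job_id=5: ✓ → 107
job_id=6: ✓ → 244
job_id=7: ✗
job_id=8: ✓ → 10
job_id=9: ✓ → 64
job_id=10: ✗
job_id=11: ✓ → 91
job_id=12: ✗
job_id=13: ✓ → 93
job_id=14: ✓ → 148
job_id=15: ✓ → 137
job_id=16: ✓ → 54
job_id=17: ✓ → 192
runtime_s_sum = 113 + 107 + 244 + 10 + 64 + 91 + 93 + 148 + 137 + 54 + 192 = 1253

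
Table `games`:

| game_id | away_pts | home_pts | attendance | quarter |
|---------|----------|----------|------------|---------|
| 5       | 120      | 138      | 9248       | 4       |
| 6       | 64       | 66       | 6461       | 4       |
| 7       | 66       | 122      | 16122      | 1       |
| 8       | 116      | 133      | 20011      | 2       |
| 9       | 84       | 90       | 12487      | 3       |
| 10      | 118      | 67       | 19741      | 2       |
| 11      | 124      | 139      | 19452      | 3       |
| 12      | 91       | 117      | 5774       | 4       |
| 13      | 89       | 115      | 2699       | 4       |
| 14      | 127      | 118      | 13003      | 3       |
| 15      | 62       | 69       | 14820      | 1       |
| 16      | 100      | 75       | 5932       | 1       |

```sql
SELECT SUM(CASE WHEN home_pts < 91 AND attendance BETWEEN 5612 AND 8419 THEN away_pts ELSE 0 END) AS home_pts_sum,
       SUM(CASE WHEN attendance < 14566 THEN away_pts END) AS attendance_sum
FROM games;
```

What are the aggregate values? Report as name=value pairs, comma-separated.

home_pts_sum=164, attendance_sum=675

[home_pts_sum: home_pts < 91 AND attendance BETWEEN 5612 AND 8419]
game_id=5: ✗
game_id=6: ✓ → 64
game_id=7: ✗
game_id=8: ✗
game_id=9: ✗
game_id=10: ✗
game_id=11: ✗
game_id=12: ✗
game_id=13: ✗
game_id=14: ✗
game_id=15: ✗
game_id=16: ✓ → 100
home_pts_sum = 64 + 100 = 164
—
[attendance_sum: attendance < 14566]
game_id=5: ✓ → 120
game_id=6: ✓ → 64
game_id=7: ✗
game_id=8: ✗
game_id=9: ✓ → 84
game_id=10: ✗
game_id=11: ✗
game_id=12: ✓ → 91
game_id=13: ✓ → 89
game_id=14: ✓ → 127
game_id=15: ✗
game_id=16: ✓ → 100
attendance_sum = 120 + 64 + 84 + 91 + 89 + 127 + 100 = 675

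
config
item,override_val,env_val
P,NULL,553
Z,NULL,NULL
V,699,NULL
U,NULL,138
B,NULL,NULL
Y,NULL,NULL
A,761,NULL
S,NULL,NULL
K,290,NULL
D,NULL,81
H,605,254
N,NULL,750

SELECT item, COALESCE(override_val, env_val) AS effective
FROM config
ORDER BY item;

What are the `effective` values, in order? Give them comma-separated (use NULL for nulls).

761, NULL, 81, 605, 290, 750, 553, NULL, 138, 699, NULL, NULL

item=A: override_val=761 → 761
item=B: override_val=NULL, env_val=NULL (all NULL) → NULL
item=D: override_val=NULL, env_val=81 → 81
item=H: override_val=605 → 605
item=K: override_val=290 → 290
item=N: override_val=NULL, env_val=750 → 750
item=P: override_val=NULL, env_val=553 → 553
item=S: override_val=NULL, env_val=NULL (all NULL) → NULL
item=U: override_val=NULL, env_val=138 → 138
item=V: override_val=699 → 699
item=Y: override_val=NULL, env_val=NULL (all NULL) → NULL
item=Z: override_val=NULL, env_val=NULL (all NULL) → NULL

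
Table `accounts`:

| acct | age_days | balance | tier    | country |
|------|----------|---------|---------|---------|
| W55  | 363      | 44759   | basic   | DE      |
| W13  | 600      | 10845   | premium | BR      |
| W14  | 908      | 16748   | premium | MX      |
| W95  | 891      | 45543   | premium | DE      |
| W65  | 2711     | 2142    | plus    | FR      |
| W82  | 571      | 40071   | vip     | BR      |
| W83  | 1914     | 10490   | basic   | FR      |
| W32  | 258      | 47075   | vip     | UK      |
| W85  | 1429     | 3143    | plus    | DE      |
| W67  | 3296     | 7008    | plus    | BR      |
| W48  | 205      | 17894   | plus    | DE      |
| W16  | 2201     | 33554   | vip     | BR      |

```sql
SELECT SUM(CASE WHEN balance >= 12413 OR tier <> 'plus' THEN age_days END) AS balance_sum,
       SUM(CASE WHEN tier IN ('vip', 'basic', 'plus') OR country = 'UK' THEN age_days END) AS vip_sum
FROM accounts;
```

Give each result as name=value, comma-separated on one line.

[balance_sum: balance >= 12413 OR tier <> 'plus']
acct=W55: ✓ → 363
acct=W13: ✓ → 600
acct=W14: ✓ → 908
acct=W95: ✓ → 891
acct=W65: ✗
acct=W82: ✓ → 571
acct=W83: ✓ → 1914
acct=W32: ✓ → 258
acct=W85: ✗
acct=W67: ✗
acct=W48: ✓ → 205
acct=W16: ✓ → 2201
balance_sum = 363 + 600 + 908 + 891 + 571 + 1914 + 258 + 205 + 2201 = 7911
—
[vip_sum: tier IN ('vip', 'basic', 'plus') OR country = 'UK']
acct=W55: ✓ → 363
acct=W13: ✗
acct=W14: ✗
acct=W95: ✗
acct=W65: ✓ → 2711
acct=W82: ✓ → 571
acct=W83: ✓ → 1914
acct=W32: ✓ → 258
acct=W85: ✓ → 1429
acct=W67: ✓ → 3296
acct=W48: ✓ → 205
acct=W16: ✓ → 2201
vip_sum = 363 + 2711 + 571 + 1914 + 258 + 1429 + 3296 + 205 + 2201 = 12948

balance_sum=7911, vip_sum=12948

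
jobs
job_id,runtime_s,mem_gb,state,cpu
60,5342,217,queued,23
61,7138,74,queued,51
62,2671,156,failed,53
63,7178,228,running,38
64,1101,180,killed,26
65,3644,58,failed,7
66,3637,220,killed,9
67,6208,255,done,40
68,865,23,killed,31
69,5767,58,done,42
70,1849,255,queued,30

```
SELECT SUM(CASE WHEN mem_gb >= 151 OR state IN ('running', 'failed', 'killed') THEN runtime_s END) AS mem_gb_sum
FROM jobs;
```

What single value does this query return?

job_id=60: ✓ → 5342
job_id=61: ✗
job_id=62: ✓ → 2671
job_id=63: ✓ → 7178
job_id=64: ✓ → 1101
job_id=65: ✓ → 3644
job_id=66: ✓ → 3637
job_id=67: ✓ → 6208
job_id=68: ✓ → 865
job_id=69: ✗
job_id=70: ✓ → 1849
mem_gb_sum = 5342 + 2671 + 7178 + 1101 + 3644 + 3637 + 6208 + 865 + 1849 = 32495

32495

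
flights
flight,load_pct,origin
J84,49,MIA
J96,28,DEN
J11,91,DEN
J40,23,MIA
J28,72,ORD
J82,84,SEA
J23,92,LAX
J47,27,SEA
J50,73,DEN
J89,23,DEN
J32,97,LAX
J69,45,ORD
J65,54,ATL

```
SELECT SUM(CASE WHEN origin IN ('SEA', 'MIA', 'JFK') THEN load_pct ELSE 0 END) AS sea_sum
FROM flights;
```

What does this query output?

flight=J84: ✓ → 49
flight=J96: ✗
flight=J11: ✗
flight=J40: ✓ → 23
flight=J28: ✗
flight=J82: ✓ → 84
flight=J23: ✗
flight=J47: ✓ → 27
flight=J50: ✗
flight=J89: ✗
flight=J32: ✗
flight=J69: ✗
flight=J65: ✗
sea_sum = 49 + 23 + 84 + 27 = 183

183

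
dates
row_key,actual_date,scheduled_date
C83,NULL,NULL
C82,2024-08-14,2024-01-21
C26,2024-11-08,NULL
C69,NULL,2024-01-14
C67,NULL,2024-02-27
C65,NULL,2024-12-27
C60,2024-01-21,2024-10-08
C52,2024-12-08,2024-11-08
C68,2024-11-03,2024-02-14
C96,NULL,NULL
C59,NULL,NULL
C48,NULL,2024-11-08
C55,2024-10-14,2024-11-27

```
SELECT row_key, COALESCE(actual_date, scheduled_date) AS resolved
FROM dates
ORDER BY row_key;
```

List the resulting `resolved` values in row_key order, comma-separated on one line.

2024-11-08, 2024-11-08, 2024-12-08, 2024-10-14, NULL, 2024-01-21, 2024-12-27, 2024-02-27, 2024-11-03, 2024-01-14, 2024-08-14, NULL, NULL

row_key=C26: actual_date=2024-11-08 → 2024-11-08
row_key=C48: actual_date=NULL, scheduled_date=2024-11-08 → 2024-11-08
row_key=C52: actual_date=2024-12-08 → 2024-12-08
row_key=C55: actual_date=2024-10-14 → 2024-10-14
row_key=C59: actual_date=NULL, scheduled_date=NULL (all NULL) → NULL
row_key=C60: actual_date=2024-01-21 → 2024-01-21
row_key=C65: actual_date=NULL, scheduled_date=2024-12-27 → 2024-12-27
row_key=C67: actual_date=NULL, scheduled_date=2024-02-27 → 2024-02-27
row_key=C68: actual_date=2024-11-03 → 2024-11-03
row_key=C69: actual_date=NULL, scheduled_date=2024-01-14 → 2024-01-14
row_key=C82: actual_date=2024-08-14 → 2024-08-14
row_key=C83: actual_date=NULL, scheduled_date=NULL (all NULL) → NULL
row_key=C96: actual_date=NULL, scheduled_date=NULL (all NULL) → NULL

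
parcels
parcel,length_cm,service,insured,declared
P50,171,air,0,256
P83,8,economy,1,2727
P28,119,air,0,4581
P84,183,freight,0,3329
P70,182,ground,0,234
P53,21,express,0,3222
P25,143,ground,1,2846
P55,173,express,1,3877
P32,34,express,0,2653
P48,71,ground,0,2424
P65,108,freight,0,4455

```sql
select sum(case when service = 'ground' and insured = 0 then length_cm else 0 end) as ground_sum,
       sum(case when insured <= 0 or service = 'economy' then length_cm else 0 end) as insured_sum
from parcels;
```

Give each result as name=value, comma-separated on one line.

ground_sum=253, insured_sum=897

[ground_sum: service = 'ground' and insured = 0]
parcel=P50: ✗
parcel=P83: ✗
parcel=P28: ✗
parcel=P84: ✗
parcel=P70: ✓ → 182
parcel=P53: ✗
parcel=P25: ✗
parcel=P55: ✗
parcel=P32: ✗
parcel=P48: ✓ → 71
parcel=P65: ✗
ground_sum = 182 + 71 = 253
—
[insured_sum: insured <= 0 or service = 'economy']
parcel=P50: ✓ → 171
parcel=P83: ✓ → 8
parcel=P28: ✓ → 119
parcel=P84: ✓ → 183
parcel=P70: ✓ → 182
parcel=P53: ✓ → 21
parcel=P25: ✗
parcel=P55: ✗
parcel=P32: ✓ → 34
parcel=P48: ✓ → 71
parcel=P65: ✓ → 108
insured_sum = 171 + 8 + 119 + 183 + 182 + 21 + 34 + 71 + 108 = 897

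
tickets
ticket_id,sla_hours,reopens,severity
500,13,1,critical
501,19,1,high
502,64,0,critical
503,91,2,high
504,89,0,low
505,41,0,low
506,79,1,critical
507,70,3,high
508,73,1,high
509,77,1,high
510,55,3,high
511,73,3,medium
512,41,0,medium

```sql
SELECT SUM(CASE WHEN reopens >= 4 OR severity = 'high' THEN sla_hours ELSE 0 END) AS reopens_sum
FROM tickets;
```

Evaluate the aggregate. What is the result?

ticket_id=500: ✗
ticket_id=501: ✓ → 19
ticket_id=502: ✗
ticket_id=503: ✓ → 91
ticket_id=504: ✗
ticket_id=505: ✗
ticket_id=506: ✗
ticket_id=507: ✓ → 70
ticket_id=508: ✓ → 73
ticket_id=509: ✓ → 77
ticket_id=510: ✓ → 55
ticket_id=511: ✗
ticket_id=512: ✗
reopens_sum = 19 + 91 + 70 + 73 + 77 + 55 = 385

385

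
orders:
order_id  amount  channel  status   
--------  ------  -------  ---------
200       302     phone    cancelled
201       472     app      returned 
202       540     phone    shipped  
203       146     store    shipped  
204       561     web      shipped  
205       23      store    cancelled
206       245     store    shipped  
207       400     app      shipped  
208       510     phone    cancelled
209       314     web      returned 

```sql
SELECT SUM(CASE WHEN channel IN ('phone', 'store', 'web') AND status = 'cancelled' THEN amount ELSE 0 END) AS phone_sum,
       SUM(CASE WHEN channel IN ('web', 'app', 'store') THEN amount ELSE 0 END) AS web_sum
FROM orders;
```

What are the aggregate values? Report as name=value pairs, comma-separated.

phone_sum=835, web_sum=2161

[phone_sum: channel IN ('phone', 'store', 'web') AND status = 'cancelled']
order_id=200: ✓ → 302
order_id=201: ✗
order_id=202: ✗
order_id=203: ✗
order_id=204: ✗
order_id=205: ✓ → 23
order_id=206: ✗
order_id=207: ✗
order_id=208: ✓ → 510
order_id=209: ✗
phone_sum = 302 + 23 + 510 = 835
—
[web_sum: channel IN ('web', 'app', 'store')]
order_id=200: ✗
order_id=201: ✓ → 472
order_id=202: ✗
order_id=203: ✓ → 146
order_id=204: ✓ → 561
order_id=205: ✓ → 23
order_id=206: ✓ → 245
order_id=207: ✓ → 400
order_id=208: ✗
order_id=209: ✓ → 314
web_sum = 472 + 146 + 561 + 23 + 245 + 400 + 314 = 2161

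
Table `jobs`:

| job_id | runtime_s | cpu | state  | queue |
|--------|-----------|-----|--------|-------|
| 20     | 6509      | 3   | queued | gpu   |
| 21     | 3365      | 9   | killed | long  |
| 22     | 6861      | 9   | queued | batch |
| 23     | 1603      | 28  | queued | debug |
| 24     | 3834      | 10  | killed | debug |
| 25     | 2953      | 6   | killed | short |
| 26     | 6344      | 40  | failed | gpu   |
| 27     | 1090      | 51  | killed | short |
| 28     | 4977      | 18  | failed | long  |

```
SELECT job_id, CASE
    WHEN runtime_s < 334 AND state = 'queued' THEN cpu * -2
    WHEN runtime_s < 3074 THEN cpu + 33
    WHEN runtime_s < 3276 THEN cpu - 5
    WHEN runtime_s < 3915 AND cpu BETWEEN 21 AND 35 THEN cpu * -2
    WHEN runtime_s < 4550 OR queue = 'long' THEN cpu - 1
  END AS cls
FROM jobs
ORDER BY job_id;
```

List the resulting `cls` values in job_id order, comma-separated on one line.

job_id=20: (no match → NULL) → NULL
job_id=21: runtime_s < 4550 OR queue = 'long' → 8
job_id=22: (no match → NULL) → NULL
job_id=23: runtime_s < 3074 → 61
job_id=24: runtime_s < 4550 OR queue = 'long' → 9
job_id=25: runtime_s < 3074 → 39
job_id=26: (no match → NULL) → NULL
job_id=27: runtime_s < 3074 → 84
job_id=28: runtime_s < 4550 OR queue = 'long' → 17

NULL, 8, NULL, 61, 9, 39, NULL, 84, 17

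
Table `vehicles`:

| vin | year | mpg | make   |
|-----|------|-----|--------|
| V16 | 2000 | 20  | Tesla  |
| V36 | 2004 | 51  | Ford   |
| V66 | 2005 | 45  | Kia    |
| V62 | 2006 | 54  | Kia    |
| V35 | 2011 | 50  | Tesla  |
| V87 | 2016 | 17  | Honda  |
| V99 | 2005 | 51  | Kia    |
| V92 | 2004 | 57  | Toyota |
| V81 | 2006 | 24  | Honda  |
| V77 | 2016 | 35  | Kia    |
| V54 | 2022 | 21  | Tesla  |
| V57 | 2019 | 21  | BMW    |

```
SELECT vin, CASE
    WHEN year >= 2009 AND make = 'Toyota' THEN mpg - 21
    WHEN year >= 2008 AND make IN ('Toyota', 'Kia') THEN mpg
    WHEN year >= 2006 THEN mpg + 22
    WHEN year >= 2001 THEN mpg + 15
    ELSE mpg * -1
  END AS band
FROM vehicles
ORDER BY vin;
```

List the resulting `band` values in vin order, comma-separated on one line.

vin=V16: ELSE → -20
vin=V35: year >= 2006 → 72
vin=V36: year >= 2001 → 66
vin=V54: year >= 2006 → 43
vin=V57: year >= 2006 → 43
vin=V62: year >= 2006 → 76
vin=V66: year >= 2001 → 60
vin=V77: year >= 2008 AND make IN ('Toyota', 'Kia') → 35
vin=V81: year >= 2006 → 46
vin=V87: year >= 2006 → 39
vin=V92: year >= 2001 → 72
vin=V99: year >= 2001 → 66

-20, 72, 66, 43, 43, 76, 60, 35, 46, 39, 72, 66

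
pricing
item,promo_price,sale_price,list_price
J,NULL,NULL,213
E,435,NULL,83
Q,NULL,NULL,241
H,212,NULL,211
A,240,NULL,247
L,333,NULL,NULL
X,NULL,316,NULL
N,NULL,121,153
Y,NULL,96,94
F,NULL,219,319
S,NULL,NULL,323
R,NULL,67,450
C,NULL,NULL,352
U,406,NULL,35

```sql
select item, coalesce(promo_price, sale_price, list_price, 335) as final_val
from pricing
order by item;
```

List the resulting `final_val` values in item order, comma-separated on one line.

240, 352, 435, 219, 212, 213, 333, 121, 241, 67, 323, 406, 316, 96

item=A: promo_price=240 → 240
item=C: promo_price=NULL, sale_price=NULL, list_price=352 → 352
item=E: promo_price=435 → 435
item=F: promo_price=NULL, sale_price=219 → 219
item=H: promo_price=212 → 212
item=J: promo_price=NULL, sale_price=NULL, list_price=213 → 213
item=L: promo_price=333 → 333
item=N: promo_price=NULL, sale_price=121 → 121
item=Q: promo_price=NULL, sale_price=NULL, list_price=241 → 241
item=R: promo_price=NULL, sale_price=67 → 67
item=S: promo_price=NULL, sale_price=NULL, list_price=323 → 323
item=U: promo_price=406 → 406
item=X: promo_price=NULL, sale_price=316 → 316
item=Y: promo_price=NULL, sale_price=96 → 96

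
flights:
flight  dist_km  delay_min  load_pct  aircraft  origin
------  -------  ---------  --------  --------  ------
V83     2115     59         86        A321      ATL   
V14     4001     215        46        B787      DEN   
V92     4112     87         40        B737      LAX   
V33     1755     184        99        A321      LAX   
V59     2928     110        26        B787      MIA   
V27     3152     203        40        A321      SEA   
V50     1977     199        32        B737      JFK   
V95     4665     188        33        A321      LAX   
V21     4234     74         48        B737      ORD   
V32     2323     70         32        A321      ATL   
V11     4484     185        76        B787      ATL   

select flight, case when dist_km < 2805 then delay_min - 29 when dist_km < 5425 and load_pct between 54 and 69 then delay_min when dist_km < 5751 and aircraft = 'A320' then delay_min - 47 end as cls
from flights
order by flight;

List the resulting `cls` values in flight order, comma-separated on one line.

NULL, NULL, NULL, NULL, 41, 155, 170, NULL, 30, NULL, NULL

flight=V11: (no match → NULL) → NULL
flight=V14: (no match → NULL) → NULL
flight=V21: (no match → NULL) → NULL
flight=V27: (no match → NULL) → NULL
flight=V32: dist_km < 2805 → 41
flight=V33: dist_km < 2805 → 155
flight=V50: dist_km < 2805 → 170
flight=V59: (no match → NULL) → NULL
flight=V83: dist_km < 2805 → 30
flight=V92: (no match → NULL) → NULL
flight=V95: (no match → NULL) → NULL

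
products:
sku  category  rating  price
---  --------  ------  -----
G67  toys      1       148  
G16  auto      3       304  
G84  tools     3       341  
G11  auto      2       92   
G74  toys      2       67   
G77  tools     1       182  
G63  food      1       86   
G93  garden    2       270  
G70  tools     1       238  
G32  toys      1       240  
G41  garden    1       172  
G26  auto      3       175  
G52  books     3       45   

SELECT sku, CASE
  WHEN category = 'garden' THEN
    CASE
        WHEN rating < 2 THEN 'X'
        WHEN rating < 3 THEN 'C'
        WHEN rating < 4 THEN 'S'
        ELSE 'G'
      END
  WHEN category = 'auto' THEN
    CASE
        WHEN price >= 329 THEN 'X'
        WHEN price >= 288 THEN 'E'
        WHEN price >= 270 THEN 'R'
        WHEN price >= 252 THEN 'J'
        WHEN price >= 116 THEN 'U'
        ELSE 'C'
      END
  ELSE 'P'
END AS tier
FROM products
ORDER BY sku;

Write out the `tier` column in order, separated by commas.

sku=G11: category='auto' → inner[ELSE] → C
sku=G16: category='auto' → inner[price >= 288] → E
sku=G26: category='auto' → inner[price >= 116] → U
sku=G32: category='toys' → outer ELSE → P
sku=G41: category='garden' → inner[rating < 2] → X
sku=G52: category='books' → outer ELSE → P
sku=G63: category='food' → outer ELSE → P
sku=G67: category='toys' → outer ELSE → P
sku=G70: category='tools' → outer ELSE → P
sku=G74: category='toys' → outer ELSE → P
sku=G77: category='tools' → outer ELSE → P
sku=G84: category='tools' → outer ELSE → P
sku=G93: category='garden' → inner[rating < 3] → C

C, E, U, P, X, P, P, P, P, P, P, P, C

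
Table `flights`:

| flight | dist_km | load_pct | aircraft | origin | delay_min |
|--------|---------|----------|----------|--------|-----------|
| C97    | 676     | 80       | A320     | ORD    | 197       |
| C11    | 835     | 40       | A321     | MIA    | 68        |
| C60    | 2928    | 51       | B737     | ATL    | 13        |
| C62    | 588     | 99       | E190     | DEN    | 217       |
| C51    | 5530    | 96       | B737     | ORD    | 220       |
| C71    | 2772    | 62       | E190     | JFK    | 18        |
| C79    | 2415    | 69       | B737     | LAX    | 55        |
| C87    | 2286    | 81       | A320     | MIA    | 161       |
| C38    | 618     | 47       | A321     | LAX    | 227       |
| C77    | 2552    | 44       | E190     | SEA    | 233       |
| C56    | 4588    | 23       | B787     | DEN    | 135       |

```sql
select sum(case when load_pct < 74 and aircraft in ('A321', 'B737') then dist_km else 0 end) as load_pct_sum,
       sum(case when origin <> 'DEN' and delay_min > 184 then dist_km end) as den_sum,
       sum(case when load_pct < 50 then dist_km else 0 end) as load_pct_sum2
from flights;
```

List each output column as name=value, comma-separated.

load_pct_sum=6796, den_sum=9376, load_pct_sum2=8593

[load_pct_sum: load_pct < 74 and aircraft in ('A321', 'B737')]
flight=C97: ✗
flight=C11: ✓ → 835
flight=C60: ✓ → 2928
flight=C62: ✗
flight=C51: ✗
flight=C71: ✗
flight=C79: ✓ → 2415
flight=C87: ✗
flight=C38: ✓ → 618
flight=C77: ✗
flight=C56: ✗
load_pct_sum = 835 + 2928 + 2415 + 618 = 6796
—
[den_sum: origin <> 'DEN' and delay_min > 184]
flight=C97: ✓ → 676
flight=C11: ✗
flight=C60: ✗
flight=C62: ✗
flight=C51: ✓ → 5530
flight=C71: ✗
flight=C79: ✗
flight=C87: ✗
flight=C38: ✓ → 618
flight=C77: ✓ → 2552
flight=C56: ✗
den_sum = 676 + 5530 + 618 + 2552 = 9376
—
[load_pct_sum2: load_pct < 50]
flight=C97: ✗
flight=C11: ✓ → 835
flight=C60: ✗
flight=C62: ✗
flight=C51: ✗
flight=C71: ✗
flight=C79: ✗
flight=C87: ✗
flight=C38: ✓ → 618
flight=C77: ✓ → 2552
flight=C56: ✓ → 4588
load_pct_sum2 = 835 + 618 + 2552 + 4588 = 8593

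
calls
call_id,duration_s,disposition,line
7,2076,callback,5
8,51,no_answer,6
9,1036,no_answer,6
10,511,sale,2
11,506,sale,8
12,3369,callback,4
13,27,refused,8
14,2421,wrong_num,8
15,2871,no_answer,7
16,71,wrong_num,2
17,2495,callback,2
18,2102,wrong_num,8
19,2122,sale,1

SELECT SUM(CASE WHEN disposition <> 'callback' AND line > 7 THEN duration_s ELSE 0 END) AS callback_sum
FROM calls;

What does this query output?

call_id=7: ✗
call_id=8: ✗
call_id=9: ✗
call_id=10: ✗
call_id=11: ✓ → 506
call_id=12: ✗
call_id=13: ✓ → 27
call_id=14: ✓ → 2421
call_id=15: ✗
call_id=16: ✗
call_id=17: ✗
call_id=18: ✓ → 2102
call_id=19: ✗
callback_sum = 506 + 27 + 2421 + 2102 = 5056

5056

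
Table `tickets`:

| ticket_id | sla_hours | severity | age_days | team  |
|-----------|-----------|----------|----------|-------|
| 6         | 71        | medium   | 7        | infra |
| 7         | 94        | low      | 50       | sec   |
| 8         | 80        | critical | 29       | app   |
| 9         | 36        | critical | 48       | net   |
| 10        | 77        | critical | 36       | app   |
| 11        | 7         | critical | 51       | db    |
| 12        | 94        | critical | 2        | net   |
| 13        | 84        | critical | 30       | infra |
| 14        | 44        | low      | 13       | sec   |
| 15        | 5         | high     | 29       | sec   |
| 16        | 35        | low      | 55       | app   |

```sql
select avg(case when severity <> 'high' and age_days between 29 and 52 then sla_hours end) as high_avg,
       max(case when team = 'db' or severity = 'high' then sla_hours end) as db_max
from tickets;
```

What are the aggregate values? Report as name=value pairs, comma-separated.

[high_avg: severity <> 'high' and age_days between 29 and 52]
ticket_id=6: ✗
ticket_id=7: ✓ → 94
ticket_id=8: ✓ → 80
ticket_id=9: ✓ → 36
ticket_id=10: ✓ → 77
ticket_id=11: ✓ → 7
ticket_id=12: ✗
ticket_id=13: ✓ → 84
ticket_id=14: ✗
ticket_id=15: ✗
ticket_id=16: ✗
high_avg = (94 + 80 + 36 + 77 + 7 + 84) / 6 = 63
—
[db_max: team = 'db' or severity = 'high']
ticket_id=6: ✗
ticket_id=7: ✗
ticket_id=8: ✗
ticket_id=9: ✗
ticket_id=10: ✗
ticket_id=11: ✓ → 7
ticket_id=12: ✗
ticket_id=13: ✗
ticket_id=14: ✗
ticket_id=15: ✓ → 5
ticket_id=16: ✗
db_max = MAX(7, 5) = 7

high_avg=63, db_max=7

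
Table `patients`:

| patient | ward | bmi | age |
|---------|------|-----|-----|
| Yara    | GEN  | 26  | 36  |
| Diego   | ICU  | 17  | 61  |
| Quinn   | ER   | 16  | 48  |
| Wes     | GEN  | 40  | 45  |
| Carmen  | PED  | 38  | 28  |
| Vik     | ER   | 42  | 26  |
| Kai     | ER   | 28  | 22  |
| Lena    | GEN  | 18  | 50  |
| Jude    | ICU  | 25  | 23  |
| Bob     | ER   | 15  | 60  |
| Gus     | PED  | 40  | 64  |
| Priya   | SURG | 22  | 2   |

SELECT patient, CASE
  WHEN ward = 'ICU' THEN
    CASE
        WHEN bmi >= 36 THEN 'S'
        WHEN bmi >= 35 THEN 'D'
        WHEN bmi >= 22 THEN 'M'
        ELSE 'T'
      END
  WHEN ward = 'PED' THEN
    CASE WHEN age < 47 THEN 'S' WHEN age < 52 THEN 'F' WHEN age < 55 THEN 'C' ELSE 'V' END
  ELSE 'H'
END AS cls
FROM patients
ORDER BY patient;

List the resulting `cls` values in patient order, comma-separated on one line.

patient=Bob: ward='ER' → outer ELSE → H
patient=Carmen: ward='PED' → inner[age < 47] → S
patient=Diego: ward='ICU' → inner[ELSE] → T
patient=Gus: ward='PED' → inner[ELSE] → V
patient=Jude: ward='ICU' → inner[bmi >= 22] → M
patient=Kai: ward='ER' → outer ELSE → H
patient=Lena: ward='GEN' → outer ELSE → H
patient=Priya: ward='SURG' → outer ELSE → H
patient=Quinn: ward='ER' → outer ELSE → H
patient=Vik: ward='ER' → outer ELSE → H
patient=Wes: ward='GEN' → outer ELSE → H
patient=Yara: ward='GEN' → outer ELSE → H

H, S, T, V, M, H, H, H, H, H, H, H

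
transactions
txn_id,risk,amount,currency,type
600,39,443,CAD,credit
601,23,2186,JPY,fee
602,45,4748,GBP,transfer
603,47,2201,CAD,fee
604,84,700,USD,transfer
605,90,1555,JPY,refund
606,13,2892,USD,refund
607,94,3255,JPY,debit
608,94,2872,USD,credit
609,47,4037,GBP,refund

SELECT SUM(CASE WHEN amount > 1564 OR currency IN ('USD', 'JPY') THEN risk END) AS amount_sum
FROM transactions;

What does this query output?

537

txn_id=600: ✗
txn_id=601: ✓ → 23
txn_id=602: ✓ → 45
txn_id=603: ✓ → 47
txn_id=604: ✓ → 84
txn_id=605: ✓ → 90
txn_id=606: ✓ → 13
txn_id=607: ✓ → 94
txn_id=608: ✓ → 94
txn_id=609: ✓ → 47
amount_sum = 23 + 45 + 47 + 84 + 90 + 13 + 94 + 94 + 47 = 537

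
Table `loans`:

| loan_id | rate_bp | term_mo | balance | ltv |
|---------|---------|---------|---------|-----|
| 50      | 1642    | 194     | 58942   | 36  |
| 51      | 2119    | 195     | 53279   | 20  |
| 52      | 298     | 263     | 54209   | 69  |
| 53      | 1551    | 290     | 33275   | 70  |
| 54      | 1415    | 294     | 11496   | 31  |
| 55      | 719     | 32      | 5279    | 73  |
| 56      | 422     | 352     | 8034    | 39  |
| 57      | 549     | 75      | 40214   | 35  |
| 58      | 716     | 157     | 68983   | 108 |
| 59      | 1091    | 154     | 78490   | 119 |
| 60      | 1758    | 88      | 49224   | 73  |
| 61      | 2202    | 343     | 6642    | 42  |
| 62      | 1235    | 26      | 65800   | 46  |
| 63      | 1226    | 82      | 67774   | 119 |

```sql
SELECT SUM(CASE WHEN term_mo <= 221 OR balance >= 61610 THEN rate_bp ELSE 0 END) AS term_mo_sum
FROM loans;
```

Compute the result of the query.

11055

loan_id=50: ✓ → 1642
loan_id=51: ✓ → 2119
loan_id=52: ✗
loan_id=53: ✗
loan_id=54: ✗
loan_id=55: ✓ → 719
loan_id=56: ✗
loan_id=57: ✓ → 549
loan_id=58: ✓ → 716
loan_id=59: ✓ → 1091
loan_id=60: ✓ → 1758
loan_id=61: ✗
loan_id=62: ✓ → 1235
loan_id=63: ✓ → 1226
term_mo_sum = 1642 + 2119 + 719 + 549 + 716 + 1091 + 1758 + 1235 + 1226 = 11055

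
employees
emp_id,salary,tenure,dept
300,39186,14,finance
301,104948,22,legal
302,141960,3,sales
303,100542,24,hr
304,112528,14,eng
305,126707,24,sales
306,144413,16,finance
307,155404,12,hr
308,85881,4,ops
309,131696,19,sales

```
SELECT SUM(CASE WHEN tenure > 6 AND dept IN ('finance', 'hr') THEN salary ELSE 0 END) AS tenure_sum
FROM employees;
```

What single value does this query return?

emp_id=300: ✓ → 39186
emp_id=301: ✗
emp_id=302: ✗
emp_id=303: ✓ → 100542
emp_id=304: ✗
emp_id=305: ✗
emp_id=306: ✓ → 144413
emp_id=307: ✓ → 155404
emp_id=308: ✗
emp_id=309: ✗
tenure_sum = 39186 + 100542 + 144413 + 155404 = 439545

439545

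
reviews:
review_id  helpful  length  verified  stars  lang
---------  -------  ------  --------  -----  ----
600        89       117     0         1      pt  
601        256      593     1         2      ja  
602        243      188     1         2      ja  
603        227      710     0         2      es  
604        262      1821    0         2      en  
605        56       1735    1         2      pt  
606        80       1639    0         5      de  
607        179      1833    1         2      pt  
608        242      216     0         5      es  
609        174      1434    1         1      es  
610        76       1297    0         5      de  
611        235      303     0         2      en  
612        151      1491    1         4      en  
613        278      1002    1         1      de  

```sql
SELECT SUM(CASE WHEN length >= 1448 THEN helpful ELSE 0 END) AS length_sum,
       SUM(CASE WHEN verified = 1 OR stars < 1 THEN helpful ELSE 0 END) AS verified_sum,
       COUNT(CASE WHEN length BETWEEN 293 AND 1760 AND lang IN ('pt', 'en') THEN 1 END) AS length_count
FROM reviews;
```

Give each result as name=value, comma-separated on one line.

[length_sum: length >= 1448]
review_id=600: ✗
review_id=601: ✗
review_id=602: ✗
review_id=603: ✗
review_id=604: ✓ → 262
review_id=605: ✓ → 56
review_id=606: ✓ → 80
review_id=607: ✓ → 179
review_id=608: ✗
review_id=609: ✗
review_id=610: ✗
review_id=611: ✗
review_id=612: ✓ → 151
review_id=613: ✗
length_sum = 262 + 56 + 80 + 179 + 151 = 728
—
[verified_sum: verified = 1 OR stars < 1]
review_id=600: ✗
review_id=601: ✓ → 256
review_id=602: ✓ → 243
review_id=603: ✗
review_id=604: ✗
review_id=605: ✓ → 56
review_id=606: ✗
review_id=607: ✓ → 179
review_id=608: ✗
review_id=609: ✓ → 174
review_id=610: ✗
review_id=611: ✗
review_id=612: ✓ → 151
review_id=613: ✓ → 278
verified_sum = 256 + 243 + 56 + 179 + 174 + 151 + 278 = 1337
—
[length_count: length BETWEEN 293 AND 1760 AND lang IN ('pt', 'en')]
review_id=600: ✗
review_id=601: ✗
review_id=602: ✗
review_id=603: ✗
review_id=604: ✗
review_id=605: ✓ → 1
review_id=606: ✗
review_id=607: ✗
review_id=608: ✗
review_id=609: ✗
review_id=610: ✗
review_id=611: ✓ → 1
review_id=612: ✓ → 1
review_id=613: ✗
length_count = COUNT(1, 1, 1) = 3

length_sum=728, verified_sum=1337, length_count=3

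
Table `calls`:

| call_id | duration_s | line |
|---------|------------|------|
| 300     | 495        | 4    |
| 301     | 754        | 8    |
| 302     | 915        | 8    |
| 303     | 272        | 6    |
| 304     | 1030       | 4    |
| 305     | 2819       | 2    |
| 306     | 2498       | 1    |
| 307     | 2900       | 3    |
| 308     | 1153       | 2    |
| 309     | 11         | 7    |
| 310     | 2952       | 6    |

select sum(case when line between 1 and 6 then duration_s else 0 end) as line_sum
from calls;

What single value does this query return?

call_id=300: ✓ → 495
call_id=301: ✗
call_id=302: ✗
call_id=303: ✓ → 272
call_id=304: ✓ → 1030
call_id=305: ✓ → 2819
call_id=306: ✓ → 2498
call_id=307: ✓ → 2900
call_id=308: ✓ → 1153
call_id=309: ✗
call_id=310: ✓ → 2952
line_sum = 495 + 272 + 1030 + 2819 + 2498 + 2900 + 1153 + 2952 = 14119

14119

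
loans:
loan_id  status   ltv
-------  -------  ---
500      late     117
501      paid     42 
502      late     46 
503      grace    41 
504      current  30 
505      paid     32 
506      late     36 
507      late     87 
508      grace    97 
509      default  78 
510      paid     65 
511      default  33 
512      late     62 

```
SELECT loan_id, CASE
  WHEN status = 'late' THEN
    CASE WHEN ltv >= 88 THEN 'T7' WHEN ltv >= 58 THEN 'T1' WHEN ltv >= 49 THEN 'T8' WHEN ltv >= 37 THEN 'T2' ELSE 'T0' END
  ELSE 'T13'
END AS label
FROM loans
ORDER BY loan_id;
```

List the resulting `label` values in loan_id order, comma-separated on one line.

T7, T13, T2, T13, T13, T13, T0, T1, T13, T13, T13, T13, T1

loan_id=500: status='late' → inner[ltv >= 88] → T7
loan_id=501: status='paid' → outer ELSE → T13
loan_id=502: status='late' → inner[ltv >= 37] → T2
loan_id=503: status='grace' → outer ELSE → T13
loan_id=504: status='current' → outer ELSE → T13
loan_id=505: status='paid' → outer ELSE → T13
loan_id=506: status='late' → inner[ELSE] → T0
loan_id=507: status='late' → inner[ltv >= 58] → T1
loan_id=508: status='grace' → outer ELSE → T13
loan_id=509: status='default' → outer ELSE → T13
loan_id=510: status='paid' → outer ELSE → T13
loan_id=511: status='default' → outer ELSE → T13
loan_id=512: status='late' → inner[ltv >= 58] → T1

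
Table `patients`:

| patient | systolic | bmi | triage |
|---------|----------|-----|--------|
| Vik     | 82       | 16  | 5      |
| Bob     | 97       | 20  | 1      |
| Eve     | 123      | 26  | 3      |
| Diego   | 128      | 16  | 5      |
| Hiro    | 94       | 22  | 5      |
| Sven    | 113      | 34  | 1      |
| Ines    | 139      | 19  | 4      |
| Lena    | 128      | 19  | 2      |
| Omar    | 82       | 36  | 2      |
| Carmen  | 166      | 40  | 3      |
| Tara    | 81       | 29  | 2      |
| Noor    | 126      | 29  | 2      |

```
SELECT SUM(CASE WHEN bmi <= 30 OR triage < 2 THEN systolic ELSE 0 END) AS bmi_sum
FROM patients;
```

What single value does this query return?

patient=Vik: ✓ → 82
patient=Bob: ✓ → 97
patient=Eve: ✓ → 123
patient=Diego: ✓ → 128
patient=Hiro: ✓ → 94
patient=Sven: ✓ → 113
patient=Ines: ✓ → 139
patient=Lena: ✓ → 128
patient=Omar: ✗
patient=Carmen: ✗
patient=Tara: ✓ → 81
patient=Noor: ✓ → 126
bmi_sum = 82 + 97 + 123 + 128 + 94 + 113 + 139 + 128 + 81 + 126 = 1111

1111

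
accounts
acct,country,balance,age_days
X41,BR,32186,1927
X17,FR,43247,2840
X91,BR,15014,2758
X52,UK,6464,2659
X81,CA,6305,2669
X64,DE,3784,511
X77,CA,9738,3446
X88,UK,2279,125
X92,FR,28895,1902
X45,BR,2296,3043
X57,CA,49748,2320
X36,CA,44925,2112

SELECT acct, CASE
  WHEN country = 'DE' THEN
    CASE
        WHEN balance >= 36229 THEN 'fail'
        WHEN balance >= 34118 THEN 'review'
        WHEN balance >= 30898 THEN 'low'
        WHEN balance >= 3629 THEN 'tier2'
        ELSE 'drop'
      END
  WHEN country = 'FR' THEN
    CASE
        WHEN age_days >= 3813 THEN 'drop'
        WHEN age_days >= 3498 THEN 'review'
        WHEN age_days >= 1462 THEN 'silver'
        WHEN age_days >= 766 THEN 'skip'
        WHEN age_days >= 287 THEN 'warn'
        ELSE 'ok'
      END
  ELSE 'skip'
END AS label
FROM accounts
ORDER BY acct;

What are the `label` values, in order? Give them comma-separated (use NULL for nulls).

acct=X17: country='FR' → inner[age_days >= 1462] → silver
acct=X36: country='CA' → outer ELSE → skip
acct=X41: country='BR' → outer ELSE → skip
acct=X45: country='BR' → outer ELSE → skip
acct=X52: country='UK' → outer ELSE → skip
acct=X57: country='CA' → outer ELSE → skip
acct=X64: country='DE' → inner[balance >= 3629] → tier2
acct=X77: country='CA' → outer ELSE → skip
acct=X81: country='CA' → outer ELSE → skip
acct=X88: country='UK' → outer ELSE → skip
acct=X91: country='BR' → outer ELSE → skip
acct=X92: country='FR' → inner[age_days >= 1462] → silver

silver, skip, skip, skip, skip, skip, tier2, skip, skip, skip, skip, silver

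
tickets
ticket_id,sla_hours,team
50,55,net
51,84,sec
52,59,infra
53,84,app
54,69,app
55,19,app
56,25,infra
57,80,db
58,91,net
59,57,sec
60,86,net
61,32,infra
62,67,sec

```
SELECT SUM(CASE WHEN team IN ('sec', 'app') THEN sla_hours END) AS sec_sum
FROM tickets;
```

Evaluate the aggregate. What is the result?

380

ticket_id=50: ✗
ticket_id=51: ✓ → 84
ticket_id=52: ✗
ticket_id=53: ✓ → 84
ticket_id=54: ✓ → 69
ticket_id=55: ✓ → 19
ticket_id=56: ✗
ticket_id=57: ✗
ticket_id=58: ✗
ticket_id=59: ✓ → 57
ticket_id=60: ✗
ticket_id=61: ✗
ticket_id=62: ✓ → 67
sec_sum = 84 + 84 + 69 + 19 + 57 + 67 = 380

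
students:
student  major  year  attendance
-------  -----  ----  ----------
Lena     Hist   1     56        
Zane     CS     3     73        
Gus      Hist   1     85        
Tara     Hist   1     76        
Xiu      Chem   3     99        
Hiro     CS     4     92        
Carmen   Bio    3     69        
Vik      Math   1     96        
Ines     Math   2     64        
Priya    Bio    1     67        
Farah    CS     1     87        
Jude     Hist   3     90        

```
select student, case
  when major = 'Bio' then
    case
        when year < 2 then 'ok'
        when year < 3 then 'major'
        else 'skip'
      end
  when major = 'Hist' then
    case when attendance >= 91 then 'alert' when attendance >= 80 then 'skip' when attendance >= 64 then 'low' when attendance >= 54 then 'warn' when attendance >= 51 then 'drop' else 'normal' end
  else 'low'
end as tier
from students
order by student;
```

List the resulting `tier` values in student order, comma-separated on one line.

student=Carmen: major='Bio' → inner[ELSE] → skip
student=Farah: major='CS' → outer ELSE → low
student=Gus: major='Hist' → inner[attendance >= 80] → skip
student=Hiro: major='CS' → outer ELSE → low
student=Ines: major='Math' → outer ELSE → low
student=Jude: major='Hist' → inner[attendance >= 80] → skip
student=Lena: major='Hist' → inner[attendance >= 54] → warn
student=Priya: major='Bio' → inner[year < 2] → ok
student=Tara: major='Hist' → inner[attendance >= 64] → low
student=Vik: major='Math' → outer ELSE → low
student=Xiu: major='Chem' → outer ELSE → low
student=Zane: major='CS' → outer ELSE → low

skip, low, skip, low, low, skip, warn, ok, low, low, low, low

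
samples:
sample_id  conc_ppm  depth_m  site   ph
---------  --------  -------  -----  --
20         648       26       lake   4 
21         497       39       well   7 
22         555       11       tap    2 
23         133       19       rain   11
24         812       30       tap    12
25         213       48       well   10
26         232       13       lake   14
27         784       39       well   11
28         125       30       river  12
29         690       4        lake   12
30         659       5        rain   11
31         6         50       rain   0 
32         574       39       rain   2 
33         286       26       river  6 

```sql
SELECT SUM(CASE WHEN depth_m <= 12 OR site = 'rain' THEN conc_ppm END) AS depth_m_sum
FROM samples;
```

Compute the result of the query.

sample_id=20: ✗
sample_id=21: ✗
sample_id=22: ✓ → 555
sample_id=23: ✓ → 133
sample_id=24: ✗
sample_id=25: ✗
sample_id=26: ✗
sample_id=27: ✗
sample_id=28: ✗
sample_id=29: ✓ → 690
sample_id=30: ✓ → 659
sample_id=31: ✓ → 6
sample_id=32: ✓ → 574
sample_id=33: ✗
depth_m_sum = 555 + 133 + 690 + 659 + 6 + 574 = 2617

2617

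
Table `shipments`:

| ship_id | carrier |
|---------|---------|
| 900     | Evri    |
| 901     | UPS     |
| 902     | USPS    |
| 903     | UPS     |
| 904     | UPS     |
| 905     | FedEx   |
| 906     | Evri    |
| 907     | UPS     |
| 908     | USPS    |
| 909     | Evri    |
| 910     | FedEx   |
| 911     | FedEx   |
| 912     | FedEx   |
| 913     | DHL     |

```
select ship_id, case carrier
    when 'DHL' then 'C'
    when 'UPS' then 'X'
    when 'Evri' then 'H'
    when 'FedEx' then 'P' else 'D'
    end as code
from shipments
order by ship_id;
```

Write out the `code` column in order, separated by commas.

H, X, D, X, X, P, H, X, D, H, P, P, P, C

ship_id=900: carrier='Evri' → H
ship_id=901: carrier='UPS' → X
ship_id=902: ELSE → D
ship_id=903: carrier='UPS' → X
ship_id=904: carrier='UPS' → X
ship_id=905: carrier='FedEx' → P
ship_id=906: carrier='Evri' → H
ship_id=907: carrier='UPS' → X
ship_id=908: ELSE → D
ship_id=909: carrier='Evri' → H
ship_id=910: carrier='FedEx' → P
ship_id=911: carrier='FedEx' → P
ship_id=912: carrier='FedEx' → P
ship_id=913: carrier='DHL' → C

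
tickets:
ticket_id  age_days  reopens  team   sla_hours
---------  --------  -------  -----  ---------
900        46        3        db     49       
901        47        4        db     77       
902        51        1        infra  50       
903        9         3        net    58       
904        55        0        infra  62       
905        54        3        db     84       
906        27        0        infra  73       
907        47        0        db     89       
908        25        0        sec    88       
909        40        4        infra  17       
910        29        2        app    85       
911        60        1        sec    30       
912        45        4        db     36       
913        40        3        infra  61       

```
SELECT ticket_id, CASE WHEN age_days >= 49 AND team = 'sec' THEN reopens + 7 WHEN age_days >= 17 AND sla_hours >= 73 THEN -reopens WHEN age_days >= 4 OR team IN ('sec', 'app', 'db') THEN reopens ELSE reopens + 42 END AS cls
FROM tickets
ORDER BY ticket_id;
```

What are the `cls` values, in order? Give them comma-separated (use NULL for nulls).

ticket_id=900: age_days >= 4 OR team IN ('sec', 'app', 'db') → 3
ticket_id=901: age_days >= 17 AND sla_hours >= 73 → -4
ticket_id=902: age_days >= 4 OR team IN ('sec', 'app', 'db') → 1
ticket_id=903: age_days >= 4 OR team IN ('sec', 'app', 'db') → 3
ticket_id=904: age_days >= 4 OR team IN ('sec', 'app', 'db') → 0
ticket_id=905: age_days >= 17 AND sla_hours >= 73 → -3
ticket_id=906: age_days >= 17 AND sla_hours >= 73 → 0
ticket_id=907: age_days >= 17 AND sla_hours >= 73 → 0
ticket_id=908: age_days >= 17 AND sla_hours >= 73 → 0
ticket_id=909: age_days >= 4 OR team IN ('sec', 'app', 'db') → 4
ticket_id=910: age_days >= 17 AND sla_hours >= 73 → -2
ticket_id=911: age_days >= 49 AND team = 'sec' → 8
ticket_id=912: age_days >= 4 OR team IN ('sec', 'app', 'db') → 4
ticket_id=913: age_days >= 4 OR team IN ('sec', 'app', 'db') → 3

3, -4, 1, 3, 0, -3, 0, 0, 0, 4, -2, 8, 4, 3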